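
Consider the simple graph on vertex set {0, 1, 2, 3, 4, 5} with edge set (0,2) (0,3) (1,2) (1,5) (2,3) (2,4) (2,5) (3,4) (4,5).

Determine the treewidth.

A width-2 tree decomposition is:
Bags: B1 = {0, 2, 3}  B2 = {2, 3, 4}  B3 = {2, 4, 5}  B4 = {1, 2, 5}
Tree: B1–B2, B2–B3, B3–B4
Each bag holds 3 vertices, so the decomposition has width 2, which upper-bounds the treewidth. For the lower bound, the 3 vertices {1, 2, 5} are pairwise adjacent, and any tree decomposition puts a clique entirely inside one bag — forcing width ≥ 2. Hence tw(G) = 2 exactly.

2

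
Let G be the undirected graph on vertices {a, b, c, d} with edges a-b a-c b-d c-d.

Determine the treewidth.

2

A width-2 tree decomposition is:
Bags: B1 = {a, c, d}  B2 = {a, b, d}
Tree: B1–B2
Each bag holds 3 vertices, so the decomposition has width 2, which upper-bounds the treewidth. The edges a–c–d–b–a form a cycle, so G is not a tree and its treewidth is at least 2. Hence tw(G) = 2 exactly.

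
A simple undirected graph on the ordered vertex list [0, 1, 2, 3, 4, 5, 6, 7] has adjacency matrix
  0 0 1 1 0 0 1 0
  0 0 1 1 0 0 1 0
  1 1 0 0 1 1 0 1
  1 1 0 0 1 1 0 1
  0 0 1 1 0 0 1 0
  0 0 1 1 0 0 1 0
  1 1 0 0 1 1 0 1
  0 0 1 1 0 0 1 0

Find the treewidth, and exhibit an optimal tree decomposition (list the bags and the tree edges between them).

The largest bag has 4 vertices, giving width 3; this decomposition certifies tw(G) ≤ 3. For the lower bound: the 4 vertex sets {6,7}, {2,5}, {3}, {0} are disjoint, each induces a connected subgraph, and every pair is joined by at least one edge of G. Contracting each set to a single vertex therefore yields K_{4} as a minor, and since treewidth is minor-monotone, tw(G) ≥ tw(K_{4}) = 3. Therefore the treewidth is 3.

Treewidth 3.
One such decomposition:
Bags: B1 = {2, 3, 6, 7}  B2 = {2, 3, 5, 6}  B3 = {0, 2, 3, 6}  B4 = {1, 2, 3, 6}  B5 = {2, 3, 4, 6}
Tree: B1–B2, B2–B3, B3–B4, B4–B5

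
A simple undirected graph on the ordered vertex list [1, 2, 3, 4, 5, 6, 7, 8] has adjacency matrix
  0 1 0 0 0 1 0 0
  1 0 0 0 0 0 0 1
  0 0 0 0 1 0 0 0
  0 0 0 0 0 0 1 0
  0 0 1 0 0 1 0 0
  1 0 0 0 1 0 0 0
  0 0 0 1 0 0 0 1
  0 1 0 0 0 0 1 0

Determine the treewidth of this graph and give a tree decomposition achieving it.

The largest bag has 2 vertices, giving width 1; this decomposition certifies tw(G) ≤ 1. Any graph with an edge has treewidth ≥ 1, and G has the edge 3–5. Therefore the treewidth is 1.

Treewidth 1.
One such decomposition:
Bags: B1 = {3, 5}  B2 = {5, 6}  B3 = {1, 6}  B4 = {1, 2}  B5 = {2, 8}  B6 = {7, 8}  B7 = {4, 7}
Tree: B1–B2, B2–B3, B3–B4, B4–B5, B5–B6, B6–B7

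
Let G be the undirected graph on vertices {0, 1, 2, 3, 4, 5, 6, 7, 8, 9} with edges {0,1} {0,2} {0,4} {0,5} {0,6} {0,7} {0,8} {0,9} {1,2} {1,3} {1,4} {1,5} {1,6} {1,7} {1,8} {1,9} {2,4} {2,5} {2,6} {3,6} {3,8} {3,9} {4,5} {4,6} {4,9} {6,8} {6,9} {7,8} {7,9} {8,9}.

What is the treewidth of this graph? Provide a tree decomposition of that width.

Treewidth 4.
One optimal decomposition is:
Bags: B1 = {0, 1, 2, 4, 6}  B2 = {0, 1, 2, 4, 5}  B3 = {0, 1, 4, 6, 9}  B4 = {0, 1, 6, 8, 9}  B5 = {0, 1, 7, 8, 9}  B6 = {1, 3, 6, 8, 9}
Tree: B1–B2, B1–B3, B3–B4, B4–B5, B4–B6

Every bag has size at most 5, so the width is 5 − 1 = 4 and tw(G) ≤ 4. On the other hand G contains the 5-clique {0, 1, 6, 8, 9}. A clique must lie in a single bag of any decomposition, so no decomposition can have width below 4. The upper and lower bounds meet at 4, so that is the treewidth.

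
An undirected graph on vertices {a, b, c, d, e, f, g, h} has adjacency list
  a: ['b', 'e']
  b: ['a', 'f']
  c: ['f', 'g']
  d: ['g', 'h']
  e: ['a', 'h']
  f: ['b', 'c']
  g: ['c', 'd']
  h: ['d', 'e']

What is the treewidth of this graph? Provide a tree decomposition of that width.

The largest bag has 3 vertices, giving width 2; this decomposition certifies tw(G) ≤ 2. For the lower bound, G contains the cycle b–f–c–g–d–h–e–a–b, so G is not a forest; only forests have treewidth ≤ 1, hence tw(G) ≥ 2. The upper and lower bounds meet at 2, so that is the treewidth.

Treewidth 2.
Bags: B1 = {b, c, f}  B2 = {b, c, g}  B3 = {b, d, g}  B4 = {b, d, h}  B5 = {b, e, h}  B6 = {a, b, e}
Tree: B1–B2, B2–B3, B3–B4, B4–B5, B5–B6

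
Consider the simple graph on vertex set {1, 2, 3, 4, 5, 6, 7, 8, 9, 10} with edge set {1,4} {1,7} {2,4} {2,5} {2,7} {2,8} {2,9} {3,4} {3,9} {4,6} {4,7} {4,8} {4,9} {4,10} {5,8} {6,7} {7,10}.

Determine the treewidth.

2

A width-2 tree decomposition is:
Bags: B1 = {2, 5, 8}  B2 = {2, 4, 8}  B3 = {2, 4, 9}  B4 = {3, 4, 9}  B5 = {2, 4, 7}  B6 = {1, 4, 7}  B7 = {4, 6, 7}  B8 = {4, 7, 10}
Tree: B1–B2, B2–B3, B3–B4, B3–B5, B5–B6, B5–B7, B6–B8
Each bag holds 3 vertices, so the decomposition has width 2, which upper-bounds the treewidth. For the lower bound, the 3 vertices {2, 4, 8} are pairwise adjacent, and any tree decomposition puts a clique entirely inside one bag — forcing width ≥ 2. Hence tw(G) = 2 exactly.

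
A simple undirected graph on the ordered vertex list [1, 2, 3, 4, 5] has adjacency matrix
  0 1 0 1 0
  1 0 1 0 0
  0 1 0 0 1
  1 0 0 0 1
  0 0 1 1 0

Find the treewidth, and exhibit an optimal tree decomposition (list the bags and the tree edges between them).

Treewidth 2.
Bags: B1 = {1, 2, 3}  B2 = {1, 3, 4}  B3 = {3, 4, 5}
Tree: B1–B2, B2–B3

Each bag holds 3 vertices, so the decomposition has width 2, which upper-bounds the treewidth. For the lower bound, G contains the cycle 3–2–1–4–5–3, so G is not a forest; only forests have treewidth ≤ 1, hence tw(G) ≥ 2. The upper and lower bounds meet at 2, so that is the treewidth.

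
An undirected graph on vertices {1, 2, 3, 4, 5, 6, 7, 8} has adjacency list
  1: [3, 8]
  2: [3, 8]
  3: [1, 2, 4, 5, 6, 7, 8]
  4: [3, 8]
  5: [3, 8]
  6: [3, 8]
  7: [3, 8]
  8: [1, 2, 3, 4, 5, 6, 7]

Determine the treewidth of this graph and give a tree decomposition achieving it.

Each bag holds 3 vertices, so the decomposition has width 2, which upper-bounds the treewidth. On the other hand G contains the 3-clique {1, 3, 8}. A clique must lie in a single bag of any decomposition, so no decomposition can have width below 2. Combining the bounds, tw(G) = 2.

Treewidth 2.
One optimal decomposition is:
Bags: B1 = {3, 5, 8}  B2 = {1, 3, 8}  B3 = {3, 4, 8}  B4 = {2, 3, 8}  B5 = {3, 7, 8}  B6 = {3, 6, 8}
Tree: B1–B2, B1–B3, B3–B4, B1–B5, B2–B6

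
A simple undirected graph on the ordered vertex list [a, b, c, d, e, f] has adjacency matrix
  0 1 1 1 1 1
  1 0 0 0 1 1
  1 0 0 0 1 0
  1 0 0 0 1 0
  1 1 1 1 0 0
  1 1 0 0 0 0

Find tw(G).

A width-2 tree decomposition is:
Bags: B1 = {a, c, e}  B2 = {a, d, e}  B3 = {a, b, e}  B4 = {a, b, f}
Tree: B1–B2, B2–B3, B3–B4
Each bag holds 3 vertices, so the decomposition has width 2, which upper-bounds the treewidth. On the other hand G contains the 3-clique {a, d, e}. A clique must lie in a single bag of any decomposition, so no decomposition can have width below 2. Therefore the treewidth is 2.

2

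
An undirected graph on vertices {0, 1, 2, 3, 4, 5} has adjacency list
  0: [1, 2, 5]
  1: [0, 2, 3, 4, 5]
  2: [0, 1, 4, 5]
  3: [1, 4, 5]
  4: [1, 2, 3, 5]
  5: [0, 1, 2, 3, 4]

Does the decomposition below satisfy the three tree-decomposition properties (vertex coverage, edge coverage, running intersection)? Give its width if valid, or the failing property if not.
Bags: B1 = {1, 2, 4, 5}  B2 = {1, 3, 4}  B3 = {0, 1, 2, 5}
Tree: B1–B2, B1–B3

A tree decomposition must satisfy three properties: every vertex lies in some bag; for every edge, both endpoints lie together in some bag; and for every vertex, the bags containing it form a connected subtree. Here edge (5,3) lies in no bag, so the decomposition is invalid.

No — edge (5,3) lies in no bag.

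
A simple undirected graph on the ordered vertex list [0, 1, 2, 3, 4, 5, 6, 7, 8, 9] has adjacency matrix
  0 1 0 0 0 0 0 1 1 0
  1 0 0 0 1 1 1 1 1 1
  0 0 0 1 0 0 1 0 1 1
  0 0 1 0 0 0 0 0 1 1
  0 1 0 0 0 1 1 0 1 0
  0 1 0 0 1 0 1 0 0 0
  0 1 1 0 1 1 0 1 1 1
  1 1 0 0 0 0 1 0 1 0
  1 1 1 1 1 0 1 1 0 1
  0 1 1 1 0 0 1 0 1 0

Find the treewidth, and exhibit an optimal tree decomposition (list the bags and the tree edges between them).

Treewidth 3.
One such decomposition:
Bags: B1 = {0, 1, 7, 8}  B2 = {1, 6, 7, 8}  B3 = {1, 4, 6, 8}  B4 = {1, 6, 8, 9}  B5 = {1, 4, 5, 6}  B6 = {2, 6, 8, 9}  B7 = {2, 3, 8, 9}
Tree: B1–B2, B2–B3, B3–B4, B3–B5, B4–B6, B6–B7

Each bag holds 4 vertices, so the decomposition has width 3, which upper-bounds the treewidth. On the other hand G contains the 4-clique {0, 1, 7, 8}. A clique must lie in a single bag of any decomposition, so no decomposition can have width below 3. Hence tw(G) = 3 exactly.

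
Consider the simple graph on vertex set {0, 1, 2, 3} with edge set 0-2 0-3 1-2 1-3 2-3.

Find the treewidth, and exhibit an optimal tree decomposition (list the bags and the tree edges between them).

Each bag holds 3 vertices, so the decomposition has width 2, which upper-bounds the treewidth. On the other hand G contains the 3-clique {0, 2, 3}. A clique must lie in a single bag of any decomposition, so no decomposition can have width below 2. Therefore the treewidth is 2.

Treewidth 2.
One optimal decomposition is:
Bags: B1 = {1, 2, 3}  B2 = {0, 2, 3}
Tree: B1–B2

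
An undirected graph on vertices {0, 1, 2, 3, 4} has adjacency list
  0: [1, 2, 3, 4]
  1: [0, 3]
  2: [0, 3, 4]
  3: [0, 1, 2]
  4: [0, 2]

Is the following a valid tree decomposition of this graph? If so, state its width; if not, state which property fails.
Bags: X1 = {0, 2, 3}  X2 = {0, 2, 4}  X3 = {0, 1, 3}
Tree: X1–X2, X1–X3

Yes; width 2.

Vertex coverage: the bags together contain {0, 1, 2, 3, 4}, the full vertex set. Edge coverage: each edge of G has both endpoints in at least one bag. Running intersection: for every vertex, the bags containing it form a connected subtree. All three properties hold, so this is a valid tree decomposition of width max|bag| − 1 = 2, and hence tw(G) ≤ 2.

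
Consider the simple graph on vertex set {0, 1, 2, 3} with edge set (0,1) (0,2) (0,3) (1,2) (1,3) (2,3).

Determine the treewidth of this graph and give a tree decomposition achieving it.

Treewidth 3.
One optimal decomposition is:
Bags: B1 = {0, 1, 2, 3}
Tree: (single bag)

A single bag containing all 4 vertices is trivially a valid decomposition of width 3. On the other hand G contains the 4-clique {0, 1, 2, 3}. A clique must lie in a single bag of any decomposition, so no decomposition can have width below 3. Hence tw(G) = 3 exactly.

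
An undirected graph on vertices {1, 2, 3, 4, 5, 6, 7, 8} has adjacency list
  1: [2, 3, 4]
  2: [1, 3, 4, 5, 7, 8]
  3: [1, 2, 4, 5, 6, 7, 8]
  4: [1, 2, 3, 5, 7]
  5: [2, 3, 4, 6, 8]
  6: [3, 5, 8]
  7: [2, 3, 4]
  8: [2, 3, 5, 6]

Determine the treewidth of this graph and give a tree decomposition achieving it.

Every bag has size at most 4, so the width is 4 − 1 = 3 and tw(G) ≤ 3. On the other hand G contains the 4-clique {2, 3, 5, 8}. A clique must lie in a single bag of any decomposition, so no decomposition can have width below 3. Combining the bounds, tw(G) = 3.

Treewidth 3.
One optimal decomposition is:
Bags: B1 = {2, 3, 4, 5}  B2 = {1, 2, 3, 4}  B3 = {2, 3, 4, 7}  B4 = {2, 3, 5, 8}  B5 = {3, 5, 6, 8}
Tree: B1–B2, B1–B3, B1–B4, B4–B5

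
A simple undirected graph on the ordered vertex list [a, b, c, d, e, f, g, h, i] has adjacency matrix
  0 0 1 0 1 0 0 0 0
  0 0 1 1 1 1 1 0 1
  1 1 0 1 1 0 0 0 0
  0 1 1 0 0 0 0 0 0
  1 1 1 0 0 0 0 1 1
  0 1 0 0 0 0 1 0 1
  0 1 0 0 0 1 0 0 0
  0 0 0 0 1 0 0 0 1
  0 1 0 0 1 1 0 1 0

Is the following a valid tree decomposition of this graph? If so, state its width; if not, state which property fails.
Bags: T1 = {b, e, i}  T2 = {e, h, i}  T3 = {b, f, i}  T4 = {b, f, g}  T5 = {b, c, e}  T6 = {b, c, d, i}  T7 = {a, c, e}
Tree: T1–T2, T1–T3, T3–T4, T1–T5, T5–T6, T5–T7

No — bags containing vertex i are not connected in the tree.

A tree decomposition must satisfy three properties: every vertex lies in some bag; for every edge, both endpoints lie together in some bag; and for every vertex, the bags containing it form a connected subtree. Here bags containing vertex i are not connected in the tree, so the decomposition is invalid.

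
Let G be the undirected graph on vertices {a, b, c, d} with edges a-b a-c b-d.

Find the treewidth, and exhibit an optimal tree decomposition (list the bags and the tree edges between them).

Treewidth 1.
Bags: B1 = {a, c}  B2 = {a, b}  B3 = {b, d}
Tree: B1–B2, B2–B3

Each bag holds 2 vertices, so the decomposition has width 1, which upper-bounds the treewidth. G has an edge, so its treewidth is at least 1. The upper and lower bounds meet at 1, so that is the treewidth.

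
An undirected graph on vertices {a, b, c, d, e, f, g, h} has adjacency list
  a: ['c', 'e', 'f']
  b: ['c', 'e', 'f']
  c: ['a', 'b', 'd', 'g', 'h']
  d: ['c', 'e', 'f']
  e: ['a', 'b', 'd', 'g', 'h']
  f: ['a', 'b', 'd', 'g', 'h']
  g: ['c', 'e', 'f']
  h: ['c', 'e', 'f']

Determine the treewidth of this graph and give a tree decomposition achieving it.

Treewidth 3.
One such decomposition:
Bags: B1 = {c, d, e, f}  B2 = {b, c, e, f}  B3 = {c, e, f, h}  B4 = {a, c, e, f}  B5 = {c, e, f, g}
Tree: B1–B2, B2–B3, B3–B4, B4–B5

Each bag holds 4 vertices, so the decomposition has width 3, which upper-bounds the treewidth. For the lower bound: the 4 vertex sets {d,e}, {b,f}, {c}, {h} are disjoint, each induces a connected subgraph, and every pair is joined by at least one edge of G. Contracting each set to a single vertex therefore yields K_{4} as a minor, and since treewidth is minor-monotone, tw(G) ≥ tw(K_{4}) = 3. Hence tw(G) = 3 exactly.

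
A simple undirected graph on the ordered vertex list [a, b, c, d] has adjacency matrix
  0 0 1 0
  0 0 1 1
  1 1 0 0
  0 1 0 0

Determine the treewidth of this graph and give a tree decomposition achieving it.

Treewidth 1.
One optimal decomposition is:
Bags: B1 = {a, c}  B2 = {b, c}  B3 = {b, d}
Tree: B1–B2, B2–B3

Every bag has size at most 2, so the width is 2 − 1 = 1 and tw(G) ≤ 1. Any graph with an edge has treewidth ≥ 1, and G has the edge c–a. Combining the bounds, tw(G) = 1.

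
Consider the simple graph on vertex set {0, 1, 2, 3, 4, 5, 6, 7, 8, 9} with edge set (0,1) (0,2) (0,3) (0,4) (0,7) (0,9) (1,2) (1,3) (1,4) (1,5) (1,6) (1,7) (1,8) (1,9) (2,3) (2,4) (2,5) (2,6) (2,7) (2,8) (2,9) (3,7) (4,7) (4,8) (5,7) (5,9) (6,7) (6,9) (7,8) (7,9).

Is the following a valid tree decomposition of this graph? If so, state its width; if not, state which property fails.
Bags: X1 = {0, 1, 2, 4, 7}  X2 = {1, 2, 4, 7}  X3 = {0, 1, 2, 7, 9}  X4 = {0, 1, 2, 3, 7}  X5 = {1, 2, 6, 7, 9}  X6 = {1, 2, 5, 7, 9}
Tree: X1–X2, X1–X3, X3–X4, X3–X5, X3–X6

A tree decomposition must satisfy three properties: every vertex lies in some bag; for every edge, both endpoints lie together in some bag; and for every vertex, the bags containing it form a connected subtree. Here vertex 8 appears in no bag, so the decomposition is invalid.

No — vertex 8 appears in no bag.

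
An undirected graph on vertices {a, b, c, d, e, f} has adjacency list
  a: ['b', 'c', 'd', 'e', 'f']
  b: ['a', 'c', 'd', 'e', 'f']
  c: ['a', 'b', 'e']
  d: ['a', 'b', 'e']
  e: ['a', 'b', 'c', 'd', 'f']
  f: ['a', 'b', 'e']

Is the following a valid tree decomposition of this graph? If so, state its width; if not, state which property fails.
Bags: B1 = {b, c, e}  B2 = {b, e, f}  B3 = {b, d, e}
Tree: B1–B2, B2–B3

A tree decomposition must satisfy three properties: every vertex lies in some bag; for every edge, both endpoints lie together in some bag; and for every vertex, the bags containing it form a connected subtree. Here vertex a appears in no bag, so the decomposition is invalid.

No — vertex a appears in no bag.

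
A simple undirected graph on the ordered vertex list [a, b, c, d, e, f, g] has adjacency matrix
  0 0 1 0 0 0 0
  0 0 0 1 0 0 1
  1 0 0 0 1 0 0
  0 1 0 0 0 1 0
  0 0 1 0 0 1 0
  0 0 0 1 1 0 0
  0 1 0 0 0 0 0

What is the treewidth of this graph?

A width-1 tree decomposition is:
Bags: B1 = {b, g}  B2 = {b, d}  B3 = {d, f}  B4 = {e, f}  B5 = {c, e}  B6 = {a, c}
Tree: B1–B2, B2–B3, B3–B4, B4–B5, B5–B6
Every bag has size at most 2, so the width is 2 − 1 = 1 and tw(G) ≤ 1. Since G has at least one edge (e.g. g–b), it is not an edgeless graph, so tw(G) ≥ 1. Therefore the treewidth is 1.

1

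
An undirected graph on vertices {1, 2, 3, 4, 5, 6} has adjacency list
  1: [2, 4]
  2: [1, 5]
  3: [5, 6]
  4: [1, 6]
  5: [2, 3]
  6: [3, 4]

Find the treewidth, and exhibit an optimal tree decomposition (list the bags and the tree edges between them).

Every bag has size at most 3, so the width is 3 − 1 = 2 and tw(G) ≤ 2. The edges 6–3–5–2–1–4–6 form a cycle, so G is not a tree and its treewidth is at least 2. Combining the bounds, tw(G) = 2.

Treewidth 2.
One such decomposition:
Bags: B1 = {3, 5, 6}  B2 = {2, 5, 6}  B3 = {1, 2, 6}  B4 = {1, 4, 6}
Tree: B1–B2, B2–B3, B3–B4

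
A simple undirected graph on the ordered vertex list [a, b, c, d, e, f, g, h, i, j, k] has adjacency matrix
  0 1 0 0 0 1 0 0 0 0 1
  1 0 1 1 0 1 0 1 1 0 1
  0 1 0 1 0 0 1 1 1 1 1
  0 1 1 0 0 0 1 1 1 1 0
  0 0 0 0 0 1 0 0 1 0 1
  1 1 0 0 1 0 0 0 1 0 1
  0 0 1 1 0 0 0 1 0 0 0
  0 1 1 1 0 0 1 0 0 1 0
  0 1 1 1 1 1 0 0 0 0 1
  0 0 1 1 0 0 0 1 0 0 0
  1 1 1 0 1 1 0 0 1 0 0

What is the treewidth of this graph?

3

A width-3 tree decomposition is:
Bags: B1 = {b, c, i, k}  B2 = {b, f, i, k}  B3 = {b, c, d, i}  B4 = {e, f, i, k}  B5 = {b, c, d, h}  B6 = {c, d, h, j}  B7 = {a, b, f, k}  B8 = {c, d, g, h}
Tree: B1–B2, B1–B3, B2–B4, B3–B5, B5–B6, B2–B7, B6–B8
The largest bag has 4 vertices, giving width 3; this decomposition certifies tw(G) ≤ 3. On the other hand G contains the 4-clique {c, d, g, h}. A clique must lie in a single bag of any decomposition, so no decomposition can have width below 3. Combining the bounds, tw(G) = 3.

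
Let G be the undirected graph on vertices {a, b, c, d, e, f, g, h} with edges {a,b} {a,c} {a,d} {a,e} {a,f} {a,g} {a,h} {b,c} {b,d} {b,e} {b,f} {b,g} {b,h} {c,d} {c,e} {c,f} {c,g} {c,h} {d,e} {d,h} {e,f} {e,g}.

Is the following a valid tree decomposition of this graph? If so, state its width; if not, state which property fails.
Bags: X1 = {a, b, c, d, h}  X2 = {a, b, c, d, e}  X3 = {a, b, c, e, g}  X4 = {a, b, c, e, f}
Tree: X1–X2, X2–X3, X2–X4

Yes; width 4.

Every vertex of G appears in some bag (union = {a, b, c, d, e, f, g, h}); every edge is covered by a bag; and for each vertex v the set of bags containing v is connected in the bag tree. The decomposition is therefore valid. The largest bag has 5 vertices, so the width is 4.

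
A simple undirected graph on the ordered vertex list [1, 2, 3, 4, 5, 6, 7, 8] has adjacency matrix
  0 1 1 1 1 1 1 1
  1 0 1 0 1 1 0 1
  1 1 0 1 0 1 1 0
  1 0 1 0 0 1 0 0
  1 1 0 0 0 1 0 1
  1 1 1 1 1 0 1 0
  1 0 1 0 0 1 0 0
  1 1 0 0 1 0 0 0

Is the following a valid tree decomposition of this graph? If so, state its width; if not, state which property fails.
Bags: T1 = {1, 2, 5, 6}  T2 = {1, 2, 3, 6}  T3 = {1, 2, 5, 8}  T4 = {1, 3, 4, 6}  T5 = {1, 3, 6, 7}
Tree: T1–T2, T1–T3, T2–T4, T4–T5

Vertex coverage: the bags together contain {1, 2, 3, 4, 5, 6, 7, 8}, the full vertex set. Edge coverage: each edge of G has both endpoints in at least one bag. Running intersection: for every vertex, the bags containing it form a connected subtree. All three properties hold, so this is a valid tree decomposition of width max|bag| − 1 = 3, and hence tw(G) ≤ 3.

Yes; width 3.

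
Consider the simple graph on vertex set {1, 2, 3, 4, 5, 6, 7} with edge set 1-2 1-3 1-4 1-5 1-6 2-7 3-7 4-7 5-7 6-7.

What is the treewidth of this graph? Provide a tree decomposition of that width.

The largest bag has 3 vertices, giving width 2; this decomposition certifies tw(G) ≤ 2. The edges 1–4–7–3–1 form a cycle, so G is not a tree and its treewidth is at least 2. The upper and lower bounds meet at 2, so that is the treewidth.

Treewidth 2.
One optimal decomposition is:
Bags: B1 = {1, 4, 7}  B2 = {1, 3, 7}  B3 = {1, 6, 7}  B4 = {1, 5, 7}  B5 = {1, 2, 7}
Tree: B1–B2, B2–B3, B3–B4, B4–B5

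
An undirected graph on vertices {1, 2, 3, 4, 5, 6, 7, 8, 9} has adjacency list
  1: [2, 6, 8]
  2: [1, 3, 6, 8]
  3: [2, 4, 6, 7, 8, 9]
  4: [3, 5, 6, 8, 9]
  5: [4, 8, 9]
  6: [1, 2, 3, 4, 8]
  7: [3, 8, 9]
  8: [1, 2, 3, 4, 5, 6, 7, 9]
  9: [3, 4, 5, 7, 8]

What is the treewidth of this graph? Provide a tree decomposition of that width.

Every bag has size at most 4, so the width is 4 − 1 = 3 and tw(G) ≤ 3. Conversely, {1, 2, 6, 8} is a clique of size 4, and the vertices of any clique must share a bag in every tree decomposition; so some bag has ≥ 4 vertices and tw(G) ≥ 3. Combining the bounds, tw(G) = 3.

Treewidth 3.
One such decomposition:
Bags: B1 = {3, 4, 8, 9}  B2 = {4, 5, 8, 9}  B3 = {3, 7, 8, 9}  B4 = {3, 4, 6, 8}  B5 = {2, 3, 6, 8}  B6 = {1, 2, 6, 8}
Tree: B1–B2, B1–B3, B1–B4, B4–B5, B5–B6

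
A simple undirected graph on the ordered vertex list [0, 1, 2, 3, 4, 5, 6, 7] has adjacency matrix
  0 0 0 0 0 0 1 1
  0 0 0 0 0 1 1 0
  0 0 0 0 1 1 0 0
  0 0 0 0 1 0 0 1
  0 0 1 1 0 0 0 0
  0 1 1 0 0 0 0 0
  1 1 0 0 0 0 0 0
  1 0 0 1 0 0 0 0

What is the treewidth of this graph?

2

A width-2 tree decomposition is:
Bags: B1 = {0, 6, 7}  B2 = {3, 6, 7}  B3 = {3, 4, 6}  B4 = {2, 4, 6}  B5 = {2, 5, 6}  B6 = {1, 5, 6}
Tree: B1–B2, B2–B3, B3–B4, B4–B5, B5–B6
Each bag holds 3 vertices, so the decomposition has width 2, which upper-bounds the treewidth. The edges 6–0–7–3–4–2–5–1–6 form a cycle, so G is not a tree and its treewidth is at least 2. Hence tw(G) = 2 exactly.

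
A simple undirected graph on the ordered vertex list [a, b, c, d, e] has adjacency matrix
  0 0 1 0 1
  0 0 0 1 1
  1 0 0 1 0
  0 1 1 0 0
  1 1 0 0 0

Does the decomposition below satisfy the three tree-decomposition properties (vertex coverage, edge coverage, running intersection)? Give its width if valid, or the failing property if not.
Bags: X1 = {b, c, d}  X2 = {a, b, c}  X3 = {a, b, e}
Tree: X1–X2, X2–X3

Yes; width 2.

Vertex coverage: the bags together contain {a, b, c, d, e}, the full vertex set. Edge coverage: each edge of G has both endpoints in at least one bag. Running intersection: for every vertex, the bags containing it form a connected subtree. All three properties hold, so this is a valid tree decomposition of width max|bag| − 1 = 2, and hence tw(G) ≤ 2.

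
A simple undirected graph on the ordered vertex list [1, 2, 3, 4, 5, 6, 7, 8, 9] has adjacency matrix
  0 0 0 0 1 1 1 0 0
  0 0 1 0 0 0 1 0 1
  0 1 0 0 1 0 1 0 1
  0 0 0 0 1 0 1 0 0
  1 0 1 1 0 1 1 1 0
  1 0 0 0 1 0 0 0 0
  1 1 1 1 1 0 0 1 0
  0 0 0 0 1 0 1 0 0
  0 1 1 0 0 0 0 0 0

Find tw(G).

A width-2 tree decomposition is:
Bags: B1 = {4, 5, 7}  B2 = {5, 7, 8}  B3 = {3, 5, 7}  B4 = {1, 5, 7}  B5 = {1, 5, 6}  B6 = {2, 3, 7}  B7 = {2, 3, 9}
Tree: B1–B2, B1–B3, B2–B4, B4–B5, B3–B6, B6–B7
The largest bag has 3 vertices, giving width 2; this decomposition certifies tw(G) ≤ 2. Conversely, {2, 3, 9} is a clique of size 3, and the vertices of any clique must share a bag in every tree decomposition; so some bag has ≥ 3 vertices and tw(G) ≥ 2. Hence tw(G) = 2 exactly.

2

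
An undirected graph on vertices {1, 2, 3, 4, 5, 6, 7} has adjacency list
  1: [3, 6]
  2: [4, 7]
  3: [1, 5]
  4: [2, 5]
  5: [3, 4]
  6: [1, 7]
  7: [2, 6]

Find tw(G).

2

A width-2 tree decomposition is:
Bags: B1 = {1, 6, 7}  B2 = {1, 3, 7}  B3 = {3, 5, 7}  B4 = {4, 5, 7}  B5 = {2, 4, 7}
Tree: B1–B2, B2–B3, B3–B4, B4–B5
Every bag has size at most 3, so the width is 3 − 1 = 2 and tw(G) ≤ 2. For the lower bound, G contains the cycle 7–6–1–3–5–4–2–7, so G is not a forest; only forests have treewidth ≤ 1, hence tw(G) ≥ 2. Therefore the treewidth is 2.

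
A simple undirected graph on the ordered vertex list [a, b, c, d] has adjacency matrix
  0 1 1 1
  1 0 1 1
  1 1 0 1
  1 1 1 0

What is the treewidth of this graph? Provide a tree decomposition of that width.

With just one bag of size 4, the width is 4 − 1 = 3, so tw(G) ≤ 3. Conversely, {a, b, c, d} is a clique of size 4, and the vertices of any clique must share a bag in every tree decomposition; so some bag has ≥ 4 vertices and tw(G) ≥ 3. Hence tw(G) = 3 exactly.

Treewidth 3.
Bags: B1 = {a, b, c, d}
Tree: (single bag)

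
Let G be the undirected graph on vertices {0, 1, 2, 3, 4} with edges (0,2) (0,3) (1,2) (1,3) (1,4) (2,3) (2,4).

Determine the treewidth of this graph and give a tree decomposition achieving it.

The largest bag has 3 vertices, giving width 2; this decomposition certifies tw(G) ≤ 2. Conversely, {0, 2, 3} is a clique of size 3, and the vertices of any clique must share a bag in every tree decomposition; so some bag has ≥ 3 vertices and tw(G) ≥ 2. The upper and lower bounds meet at 2, so that is the treewidth.

Treewidth 2.
One such decomposition:
Bags: B1 = {1, 2, 3}  B2 = {0, 2, 3}  B3 = {1, 2, 4}
Tree: B1–B2, B1–B3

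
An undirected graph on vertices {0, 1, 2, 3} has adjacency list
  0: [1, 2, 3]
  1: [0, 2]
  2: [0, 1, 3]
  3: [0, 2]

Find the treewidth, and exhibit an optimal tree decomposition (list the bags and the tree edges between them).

Every bag has size at most 3, so the width is 3 − 1 = 2 and tw(G) ≤ 2. For the lower bound, the 3 vertices {0, 1, 2} are pairwise adjacent, and any tree decomposition puts a clique entirely inside one bag — forcing width ≥ 2. The upper and lower bounds meet at 2, so that is the treewidth.

Treewidth 2.
Bags: B1 = {0, 1, 2}  B2 = {0, 2, 3}
Tree: B1–B2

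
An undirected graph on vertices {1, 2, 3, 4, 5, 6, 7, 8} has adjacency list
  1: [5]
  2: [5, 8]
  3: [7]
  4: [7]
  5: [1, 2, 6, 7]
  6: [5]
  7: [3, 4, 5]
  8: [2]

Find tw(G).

1

A width-1 tree decomposition is:
Bags: B1 = {5, 7}  B2 = {5, 6}  B3 = {4, 7}  B4 = {3, 7}  B5 = {2, 5}  B6 = {2, 8}  B7 = {1, 5}
Tree: B1–B2, B1–B3, B1–B4, B1–B5, B5–B6, B1–B7
Each bag holds 2 vertices, so the decomposition has width 1, which upper-bounds the treewidth. G has an edge, so its treewidth is at least 1. The upper and lower bounds meet at 1, so that is the treewidth.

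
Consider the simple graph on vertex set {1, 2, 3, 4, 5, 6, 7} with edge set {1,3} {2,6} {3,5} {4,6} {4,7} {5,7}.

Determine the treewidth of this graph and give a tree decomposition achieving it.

Every bag has size at most 2, so the width is 2 − 1 = 1 and tw(G) ≤ 1. Any graph with an edge has treewidth ≥ 1, and G has the edge 1–3. Combining the bounds, tw(G) = 1.

Treewidth 1.
One optimal decomposition is:
Bags: B1 = {1, 3}  B2 = {3, 5}  B3 = {5, 7}  B4 = {4, 7}  B5 = {4, 6}  B6 = {2, 6}
Tree: B1–B2, B2–B3, B3–B4, B4–B5, B5–B6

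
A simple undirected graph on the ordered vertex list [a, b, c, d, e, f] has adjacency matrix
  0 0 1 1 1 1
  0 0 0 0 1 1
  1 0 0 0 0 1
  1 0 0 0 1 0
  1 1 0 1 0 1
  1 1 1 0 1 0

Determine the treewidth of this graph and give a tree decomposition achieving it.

Treewidth 2.
Bags: B1 = {a, e, f}  B2 = {a, d, e}  B3 = {b, e, f}  B4 = {a, c, f}
Tree: B1–B2, B1–B3, B1–B4

The largest bag has 3 vertices, giving width 2; this decomposition certifies tw(G) ≤ 2. Conversely, {a, d, e} is a clique of size 3, and the vertices of any clique must share a bag in every tree decomposition; so some bag has ≥ 3 vertices and tw(G) ≥ 2. Hence tw(G) = 2 exactly.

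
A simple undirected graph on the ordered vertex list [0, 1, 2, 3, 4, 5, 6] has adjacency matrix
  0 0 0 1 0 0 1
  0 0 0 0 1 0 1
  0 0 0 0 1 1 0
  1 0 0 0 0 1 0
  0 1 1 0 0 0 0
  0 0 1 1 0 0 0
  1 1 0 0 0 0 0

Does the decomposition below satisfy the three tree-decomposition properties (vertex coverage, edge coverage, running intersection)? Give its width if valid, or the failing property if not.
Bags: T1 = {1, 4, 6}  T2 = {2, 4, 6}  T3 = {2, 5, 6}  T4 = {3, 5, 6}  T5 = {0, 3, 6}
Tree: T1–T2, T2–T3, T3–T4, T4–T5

Checking the three conditions: (i) the bags cover all of {0, 1, 2, 3, 4, 5, 6}; (ii) for each edge, some bag contains both endpoints; (iii) the bags containing any fixed vertex form a subtree. All hold, so the decomposition is valid with width 3 − 1 = 2.

Yes; width 2.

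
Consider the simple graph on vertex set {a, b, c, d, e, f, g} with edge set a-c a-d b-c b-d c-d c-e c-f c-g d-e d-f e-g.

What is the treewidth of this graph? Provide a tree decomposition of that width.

Treewidth 2.
Bags: B1 = {c, d, f}  B2 = {a, c, d}  B3 = {b, c, d}  B4 = {c, d, e}  B5 = {c, e, g}
Tree: B1–B2, B2–B3, B3–B4, B4–B5

The largest bag has 3 vertices, giving width 2; this decomposition certifies tw(G) ≤ 2. For the lower bound, the 3 vertices {c, d, e} are pairwise adjacent, and any tree decomposition puts a clique entirely inside one bag — forcing width ≥ 2. Therefore the treewidth is 2.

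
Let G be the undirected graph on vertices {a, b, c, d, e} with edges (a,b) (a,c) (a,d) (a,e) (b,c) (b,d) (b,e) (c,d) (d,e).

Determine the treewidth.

A width-3 tree decomposition is:
Bags: B1 = {a, b, c, d}  B2 = {a, b, d, e}
Tree: B1–B2
Each bag holds 4 vertices, so the decomposition has width 3, which upper-bounds the treewidth. For the lower bound, the 4 vertices {a, b, d, e} are pairwise adjacent, and any tree decomposition puts a clique entirely inside one bag — forcing width ≥ 3. Combining the bounds, tw(G) = 3.

3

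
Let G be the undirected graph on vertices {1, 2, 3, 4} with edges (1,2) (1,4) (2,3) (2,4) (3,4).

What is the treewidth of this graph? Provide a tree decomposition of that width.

Treewidth 2.
Bags: B1 = {1, 2, 4}  B2 = {2, 3, 4}
Tree: B1–B2

Every bag has size at most 3, so the width is 3 − 1 = 2 and tw(G) ≤ 2. Conversely, {1, 2, 4} is a clique of size 3, and the vertices of any clique must share a bag in every tree decomposition; so some bag has ≥ 3 vertices and tw(G) ≥ 2. Combining the bounds, tw(G) = 2.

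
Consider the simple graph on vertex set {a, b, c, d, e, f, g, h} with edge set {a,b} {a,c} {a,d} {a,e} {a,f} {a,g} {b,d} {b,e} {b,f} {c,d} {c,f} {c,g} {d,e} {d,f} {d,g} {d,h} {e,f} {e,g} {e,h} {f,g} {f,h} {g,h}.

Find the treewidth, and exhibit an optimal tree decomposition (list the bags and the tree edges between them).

The largest bag has 5 vertices, giving width 4; this decomposition certifies tw(G) ≤ 4. Conversely, {d, e, f, g, h} is a clique of size 5, and the vertices of any clique must share a bag in every tree decomposition; so some bag has ≥ 5 vertices and tw(G) ≥ 4. Combining the bounds, tw(G) = 4.

Treewidth 4.
One such decomposition:
Bags: B1 = {d, e, f, g, h}  B2 = {a, d, e, f, g}  B3 = {a, c, d, f, g}  B4 = {a, b, d, e, f}
Tree: B1–B2, B2–B3, B2–B4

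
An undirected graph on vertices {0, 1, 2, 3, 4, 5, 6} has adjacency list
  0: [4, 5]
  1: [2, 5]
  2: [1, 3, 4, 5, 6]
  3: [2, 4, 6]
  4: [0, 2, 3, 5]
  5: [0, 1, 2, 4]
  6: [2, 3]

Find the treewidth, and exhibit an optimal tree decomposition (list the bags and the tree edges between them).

Treewidth 2.
One optimal decomposition is:
Bags: B1 = {2, 4, 5}  B2 = {0, 4, 5}  B3 = {1, 2, 5}  B4 = {2, 3, 4}  B5 = {2, 3, 6}
Tree: B1–B2, B1–B3, B1–B4, B4–B5

The largest bag has 3 vertices, giving width 2; this decomposition certifies tw(G) ≤ 2. On the other hand G contains the 3-clique {0, 4, 5}. A clique must lie in a single bag of any decomposition, so no decomposition can have width below 2. Therefore the treewidth is 2.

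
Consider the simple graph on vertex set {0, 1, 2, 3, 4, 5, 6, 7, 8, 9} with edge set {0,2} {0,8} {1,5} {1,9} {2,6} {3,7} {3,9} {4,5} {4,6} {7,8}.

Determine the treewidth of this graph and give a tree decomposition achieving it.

The largest bag has 3 vertices, giving width 2; this decomposition certifies tw(G) ≤ 2. Since 7–8–0–2–6–4–5–1–9–3–7 is a cycle in G, G is not acyclic. Forests are exactly the graphs of treewidth ≤ 1, so tw(G) ≥ 2. Combining the bounds, tw(G) = 2.

Treewidth 2.
One optimal decomposition is:
Bags: B1 = {0, 7, 8}  B2 = {0, 2, 7}  B3 = {2, 6, 7}  B4 = {4, 6, 7}  B5 = {4, 5, 7}  B6 = {1, 5, 7}  B7 = {1, 7, 9}  B8 = {3, 7, 9}
Tree: B1–B2, B2–B3, B3–B4, B4–B5, B5–B6, B6–B7, B7–B8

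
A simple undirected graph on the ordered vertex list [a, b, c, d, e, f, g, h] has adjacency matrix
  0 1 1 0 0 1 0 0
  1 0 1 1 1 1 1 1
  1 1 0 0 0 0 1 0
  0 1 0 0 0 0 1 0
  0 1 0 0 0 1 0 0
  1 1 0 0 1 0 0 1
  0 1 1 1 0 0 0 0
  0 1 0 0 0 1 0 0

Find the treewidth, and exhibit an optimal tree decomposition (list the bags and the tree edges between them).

Treewidth 2.
One optimal decomposition is:
Bags: B1 = {a, b, f}  B2 = {a, b, c}  B3 = {b, c, g}  B4 = {b, f, h}  B5 = {b, e, f}  B6 = {b, d, g}
Tree: B1–B2, B2–B3, B1–B4, B1–B5, B3–B6

The largest bag has 3 vertices, giving width 2; this decomposition certifies tw(G) ≤ 2. On the other hand G contains the 3-clique {b, d, g}. A clique must lie in a single bag of any decomposition, so no decomposition can have width below 2. The upper and lower bounds meet at 2, so that is the treewidth.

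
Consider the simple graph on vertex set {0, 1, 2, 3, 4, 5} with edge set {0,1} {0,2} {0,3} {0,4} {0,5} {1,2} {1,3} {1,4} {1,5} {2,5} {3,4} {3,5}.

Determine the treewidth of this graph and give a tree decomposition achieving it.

Each bag holds 4 vertices, so the decomposition has width 3, which upper-bounds the treewidth. For the lower bound, the 4 vertices {0, 1, 2, 5} are pairwise adjacent, and any tree decomposition puts a clique entirely inside one bag — forcing width ≥ 3. Combining the bounds, tw(G) = 3.

Treewidth 3.
Bags: B1 = {0, 1, 3, 5}  B2 = {0, 1, 2, 5}  B3 = {0, 1, 3, 4}
Tree: B1–B2, B1–B3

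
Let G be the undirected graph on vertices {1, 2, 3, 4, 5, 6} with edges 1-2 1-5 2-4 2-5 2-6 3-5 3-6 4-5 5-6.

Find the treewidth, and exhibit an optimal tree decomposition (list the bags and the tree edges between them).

Treewidth 2.
One optimal decomposition is:
Bags: B1 = {3, 5, 6}  B2 = {2, 5, 6}  B3 = {1, 2, 5}  B4 = {2, 4, 5}
Tree: B1–B2, B2–B3, B3–B4

Each bag holds 3 vertices, so the decomposition has width 2, which upper-bounds the treewidth. Conversely, {1, 2, 5} is a clique of size 3, and the vertices of any clique must share a bag in every tree decomposition; so some bag has ≥ 3 vertices and tw(G) ≥ 2. The upper and lower bounds meet at 2, so that is the treewidth.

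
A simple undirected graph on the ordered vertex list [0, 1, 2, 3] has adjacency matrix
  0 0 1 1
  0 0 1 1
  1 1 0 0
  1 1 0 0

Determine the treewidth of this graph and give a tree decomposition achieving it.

Treewidth 2.
One optimal decomposition is:
Bags: B1 = {0, 2, 3}  B2 = {1, 2, 3}
Tree: B1–B2

Every bag has size at most 3, so the width is 3 − 1 = 2 and tw(G) ≤ 2. For the lower bound, G contains the cycle 3–0–2–1–3, so G is not a forest; only forests have treewidth ≤ 1, hence tw(G) ≥ 2. Hence tw(G) = 2 exactly.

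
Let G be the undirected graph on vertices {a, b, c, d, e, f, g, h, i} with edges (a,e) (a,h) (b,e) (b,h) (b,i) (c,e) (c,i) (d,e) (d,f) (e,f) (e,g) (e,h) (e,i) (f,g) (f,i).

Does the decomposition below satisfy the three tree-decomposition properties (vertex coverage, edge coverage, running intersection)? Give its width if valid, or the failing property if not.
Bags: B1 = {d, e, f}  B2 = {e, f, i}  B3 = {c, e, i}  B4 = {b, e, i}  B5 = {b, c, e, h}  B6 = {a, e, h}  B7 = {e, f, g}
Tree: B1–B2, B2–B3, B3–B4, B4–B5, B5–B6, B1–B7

No — bags containing vertex c are not connected in the tree.

A tree decomposition must satisfy three properties: every vertex lies in some bag; for every edge, both endpoints lie together in some bag; and for every vertex, the bags containing it form a connected subtree. Here bags containing vertex c are not connected in the tree, so the decomposition is invalid.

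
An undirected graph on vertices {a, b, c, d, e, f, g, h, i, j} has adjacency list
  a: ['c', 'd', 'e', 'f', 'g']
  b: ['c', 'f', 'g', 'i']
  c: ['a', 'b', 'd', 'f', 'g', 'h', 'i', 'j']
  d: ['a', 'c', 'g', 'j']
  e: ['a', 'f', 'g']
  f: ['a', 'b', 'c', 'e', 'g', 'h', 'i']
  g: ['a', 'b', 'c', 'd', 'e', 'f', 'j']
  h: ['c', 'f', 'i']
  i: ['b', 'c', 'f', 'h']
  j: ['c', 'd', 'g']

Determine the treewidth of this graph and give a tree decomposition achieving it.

Each bag holds 4 vertices, so the decomposition has width 3, which upper-bounds the treewidth. On the other hand G contains the 4-clique {a, e, f, g}. A clique must lie in a single bag of any decomposition, so no decomposition can have width below 3. Hence tw(G) = 3 exactly.

Treewidth 3.
One such decomposition:
Bags: B1 = {b, c, f, i}  B2 = {b, c, f, g}  B3 = {a, c, f, g}  B4 = {a, e, f, g}  B5 = {a, c, d, g}  B6 = {c, d, g, j}  B7 = {c, f, h, i}
Tree: B1–B2, B2–B3, B3–B4, B3–B5, B5–B6, B1–B7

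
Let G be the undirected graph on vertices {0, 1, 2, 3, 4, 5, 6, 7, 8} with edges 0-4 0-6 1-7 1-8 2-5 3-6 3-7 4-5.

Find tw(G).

A width-1 tree decomposition is:
Bags: B1 = {1, 8}  B2 = {1, 7}  B3 = {3, 7}  B4 = {3, 6}  B5 = {0, 6}  B6 = {0, 4}  B7 = {4, 5}  B8 = {2, 5}
Tree: B1–B2, B2–B3, B3–B4, B4–B5, B5–B6, B6–B7, B7–B8
The largest bag has 2 vertices, giving width 1; this decomposition certifies tw(G) ≤ 1. Any graph with an edge has treewidth ≥ 1, and G has the edge 8–1. Therefore the treewidth is 1.

1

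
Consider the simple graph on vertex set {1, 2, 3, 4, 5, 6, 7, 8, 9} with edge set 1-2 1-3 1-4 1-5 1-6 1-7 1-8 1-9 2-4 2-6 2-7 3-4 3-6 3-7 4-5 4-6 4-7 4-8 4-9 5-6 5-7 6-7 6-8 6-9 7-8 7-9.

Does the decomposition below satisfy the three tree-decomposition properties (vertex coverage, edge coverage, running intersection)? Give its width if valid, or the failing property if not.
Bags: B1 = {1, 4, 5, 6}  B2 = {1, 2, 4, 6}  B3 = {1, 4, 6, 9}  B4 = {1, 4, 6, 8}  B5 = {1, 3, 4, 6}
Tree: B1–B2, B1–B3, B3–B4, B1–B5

A tree decomposition must satisfy three properties: every vertex lies in some bag; for every edge, both endpoints lie together in some bag; and for every vertex, the bags containing it form a connected subtree. Here vertex 7 appears in no bag, so the decomposition is invalid.

No — vertex 7 appears in no bag.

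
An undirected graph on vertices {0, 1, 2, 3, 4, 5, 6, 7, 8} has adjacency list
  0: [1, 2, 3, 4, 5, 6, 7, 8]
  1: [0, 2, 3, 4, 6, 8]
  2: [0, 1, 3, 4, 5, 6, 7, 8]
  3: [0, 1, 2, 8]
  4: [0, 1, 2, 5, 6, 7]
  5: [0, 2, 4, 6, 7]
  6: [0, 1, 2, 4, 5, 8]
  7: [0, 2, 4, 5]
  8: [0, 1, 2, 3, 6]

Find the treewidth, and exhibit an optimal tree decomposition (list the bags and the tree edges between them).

Every bag has size at most 5, so the width is 5 − 1 = 4 and tw(G) ≤ 4. Conversely, {0, 1, 2, 3, 8} is a clique of size 5, and the vertices of any clique must share a bag in every tree decomposition; so some bag has ≥ 5 vertices and tw(G) ≥ 4. Therefore the treewidth is 4.

Treewidth 4.
Bags: B1 = {0, 1, 2, 6, 8}  B2 = {0, 1, 2, 4, 6}  B3 = {0, 2, 4, 5, 6}  B4 = {0, 2, 4, 5, 7}  B5 = {0, 1, 2, 3, 8}
Tree: B1–B2, B2–B3, B3–B4, B1–B5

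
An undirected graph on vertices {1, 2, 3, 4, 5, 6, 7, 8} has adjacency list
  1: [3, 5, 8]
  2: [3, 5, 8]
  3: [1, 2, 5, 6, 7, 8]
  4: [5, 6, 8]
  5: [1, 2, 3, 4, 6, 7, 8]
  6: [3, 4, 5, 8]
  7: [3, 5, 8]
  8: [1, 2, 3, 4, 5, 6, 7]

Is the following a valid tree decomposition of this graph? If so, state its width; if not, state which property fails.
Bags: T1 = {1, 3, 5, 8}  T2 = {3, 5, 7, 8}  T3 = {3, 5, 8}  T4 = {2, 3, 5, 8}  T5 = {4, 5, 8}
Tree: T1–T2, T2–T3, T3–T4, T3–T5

No — vertex 6 appears in no bag.

A tree decomposition must satisfy three properties: every vertex lies in some bag; for every edge, both endpoints lie together in some bag; and for every vertex, the bags containing it form a connected subtree. Here vertex 6 appears in no bag, so the decomposition is invalid.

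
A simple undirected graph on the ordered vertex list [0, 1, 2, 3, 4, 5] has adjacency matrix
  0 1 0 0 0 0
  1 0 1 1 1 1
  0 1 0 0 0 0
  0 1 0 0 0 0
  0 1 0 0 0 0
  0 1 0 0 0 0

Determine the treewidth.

A width-1 tree decomposition is:
Bags: B1 = {0, 1}  B2 = {1, 5}  B3 = {1, 4}  B4 = {1, 2}  B5 = {1, 3}
Tree: B1–B2, B1–B3, B3–B4, B2–B5
Each bag holds 2 vertices, so the decomposition has width 1, which upper-bounds the treewidth. G has an edge, so its treewidth is at least 1. The upper and lower bounds meet at 1, so that is the treewidth.

1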